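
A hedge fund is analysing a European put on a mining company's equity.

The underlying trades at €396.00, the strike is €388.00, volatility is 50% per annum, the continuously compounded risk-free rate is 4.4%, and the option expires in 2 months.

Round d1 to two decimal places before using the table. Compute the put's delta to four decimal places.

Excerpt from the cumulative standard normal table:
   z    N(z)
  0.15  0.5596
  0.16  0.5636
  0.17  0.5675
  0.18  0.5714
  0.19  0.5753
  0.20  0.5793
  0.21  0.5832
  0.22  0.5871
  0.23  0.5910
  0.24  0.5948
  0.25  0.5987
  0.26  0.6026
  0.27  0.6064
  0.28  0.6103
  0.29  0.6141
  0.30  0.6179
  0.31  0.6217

T = 0.1667;  σ√T = 0.2041
d₁ = [ln(396/388) + (0.044 + ½·0.5²)·0.1667] / (σ√T) = (0.0204 + 0.0282) / 0.2041 = 0.2380 → 0.24
N(d₁) = N(0.24) = 0.5948
Δ_put = N(d₁) − 1 = 0.5948 − 1 = -0.4052

-0.4052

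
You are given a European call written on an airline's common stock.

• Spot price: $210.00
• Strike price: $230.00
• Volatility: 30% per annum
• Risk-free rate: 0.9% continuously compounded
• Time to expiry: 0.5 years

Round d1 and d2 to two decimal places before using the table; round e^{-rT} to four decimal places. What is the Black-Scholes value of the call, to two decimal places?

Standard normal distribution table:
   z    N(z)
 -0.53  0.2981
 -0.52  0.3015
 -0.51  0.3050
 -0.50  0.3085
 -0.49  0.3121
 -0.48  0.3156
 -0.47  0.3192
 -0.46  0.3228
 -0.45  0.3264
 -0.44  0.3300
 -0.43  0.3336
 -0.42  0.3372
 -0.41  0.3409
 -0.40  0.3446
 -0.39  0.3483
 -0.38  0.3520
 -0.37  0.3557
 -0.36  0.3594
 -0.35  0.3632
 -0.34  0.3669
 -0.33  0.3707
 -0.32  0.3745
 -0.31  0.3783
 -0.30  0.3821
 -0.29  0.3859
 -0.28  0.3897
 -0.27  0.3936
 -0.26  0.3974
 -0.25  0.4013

$10.41

σ√T = 0.3·√0.5 = 0.2121
ln(S/K) + (r + σ²/2)T = ln(210/230) + (0.009 + 0.3²/2)·0.5 = -0.0910 + 0.0270 = -0.0640
d₁ = -0.0640 / 0.2121 = -0.3016 ⇒ -0.30
d₂ = d₁ − σ√T = -0.3016 − 0.2121 = -0.5137 ⇒ -0.51
e^(−rT) = e^(−0.009·0.5) = 0.9955
C = 210·N(-0.30) − 230·0.9955·N(-0.51) = 210·0.3821 − 230·0.9955·0.3050 = 80.2410 − 69.8343 = 10.4067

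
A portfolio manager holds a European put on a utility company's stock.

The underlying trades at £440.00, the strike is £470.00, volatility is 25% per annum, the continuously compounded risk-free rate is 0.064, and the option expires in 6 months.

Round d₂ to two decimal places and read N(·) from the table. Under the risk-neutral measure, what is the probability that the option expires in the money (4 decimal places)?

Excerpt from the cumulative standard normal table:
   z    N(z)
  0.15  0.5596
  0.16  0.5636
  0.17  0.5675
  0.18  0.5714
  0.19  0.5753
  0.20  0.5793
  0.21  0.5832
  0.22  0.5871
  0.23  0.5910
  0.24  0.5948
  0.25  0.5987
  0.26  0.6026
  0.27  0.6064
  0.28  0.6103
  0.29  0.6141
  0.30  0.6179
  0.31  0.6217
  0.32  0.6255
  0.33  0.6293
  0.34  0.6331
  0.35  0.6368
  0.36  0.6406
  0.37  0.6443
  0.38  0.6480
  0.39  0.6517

0.6103

T = 0.5;  σ√T = 0.1768
ln(S/K) + (r + σ²/2)T = ln(440/470) + (0.064 + 0.25²/2)·0.5 = -0.0660 + 0.0476 = -0.0183
d₁ = -0.0183 / 0.1768 = -0.1037 ≈ -0.10
d₂ = d₁ − σ√T = -0.1037 − 0.1768 = -0.2805 ≈ -0.28
Pr(exercise) under Q = N(−d₂) = N(0.28) = 0.6103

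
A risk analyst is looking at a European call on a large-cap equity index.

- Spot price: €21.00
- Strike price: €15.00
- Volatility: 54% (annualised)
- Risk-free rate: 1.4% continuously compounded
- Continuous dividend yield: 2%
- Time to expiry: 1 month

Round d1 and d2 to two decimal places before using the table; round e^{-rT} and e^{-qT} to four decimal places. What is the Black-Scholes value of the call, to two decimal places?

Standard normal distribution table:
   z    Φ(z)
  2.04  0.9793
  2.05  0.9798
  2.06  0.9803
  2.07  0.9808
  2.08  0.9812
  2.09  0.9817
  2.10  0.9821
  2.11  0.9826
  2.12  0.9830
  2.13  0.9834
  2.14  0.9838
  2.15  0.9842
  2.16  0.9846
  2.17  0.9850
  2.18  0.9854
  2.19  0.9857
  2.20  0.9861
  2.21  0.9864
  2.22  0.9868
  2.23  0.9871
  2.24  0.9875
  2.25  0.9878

σ√T = 0.54·√0.08333 = 0.1559
d₁ = [ln(21/15) + (0.014 − 0.02 + ½·0.54²)·0.08333] / (σ√T) = (0.3365 + 0.0117) / 0.1559 = 2.2332 ≈ 2.23
d₂ = 2.2332 − 0.1559 = 2.0773 ≈ 2.08
e^(−qT) = e^(−0.02·0.08333) = 0.9983;  e^(−rT) = e^(−0.014·0.08333) = 0.9988
N(d₁) = N(2.23) = 0.9871;  N(d₂) = N(2.08) = 0.9812
C = 21·0.9983·0.9871 − 15·0.9988·0.9812 = 20.6939 − 14.7003 = 5.9935

€5.99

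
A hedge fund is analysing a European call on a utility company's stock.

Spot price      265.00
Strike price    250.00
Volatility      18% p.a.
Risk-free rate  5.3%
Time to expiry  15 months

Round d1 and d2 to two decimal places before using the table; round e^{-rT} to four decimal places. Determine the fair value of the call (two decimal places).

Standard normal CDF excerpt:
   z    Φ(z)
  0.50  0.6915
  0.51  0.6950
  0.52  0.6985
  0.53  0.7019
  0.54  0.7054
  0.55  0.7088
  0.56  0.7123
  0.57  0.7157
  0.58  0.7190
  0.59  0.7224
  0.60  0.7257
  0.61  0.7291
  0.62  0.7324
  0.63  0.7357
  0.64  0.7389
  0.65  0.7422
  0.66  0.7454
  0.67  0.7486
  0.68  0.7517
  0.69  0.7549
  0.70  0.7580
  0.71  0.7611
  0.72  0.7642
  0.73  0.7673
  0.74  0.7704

σ√T = 0.18·√1.25 = 0.2012
d₁ = [ln(265/250) + (0.053 + ½·0.18²)·1.25] / (σ√T) = (0.0583 + 0.0865) / 0.2012 = 0.7194 → 0.72
d₂ = 0.7194 − 0.2012 = 0.5181 → 0.52
exp(−rT) = exp(−0.053·1.25) = 0.9359
N(d₁) = N(0.72) = 0.7642;  N(d₂) = N(0.52) = 0.6985
C = 265·0.7642 − 250·0.9359·0.6985 = 202.5130 − 163.4315 = 39.0815

39.08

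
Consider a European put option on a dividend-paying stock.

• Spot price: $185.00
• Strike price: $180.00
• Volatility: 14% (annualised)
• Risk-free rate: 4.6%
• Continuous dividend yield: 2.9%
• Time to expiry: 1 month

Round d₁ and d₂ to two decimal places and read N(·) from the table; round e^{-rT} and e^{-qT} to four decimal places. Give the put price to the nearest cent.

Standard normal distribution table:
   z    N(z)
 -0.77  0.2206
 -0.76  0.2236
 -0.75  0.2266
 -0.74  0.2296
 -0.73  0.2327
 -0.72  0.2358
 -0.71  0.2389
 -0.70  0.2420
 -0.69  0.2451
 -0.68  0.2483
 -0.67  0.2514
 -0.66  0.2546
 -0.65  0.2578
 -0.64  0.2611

$1.00

σ√T = 0.14·√0.08333 = 0.0404
ln(S/K) + (r − q + σ²/2)T = ln(185/180) + (0.046 − 0.029 + 0.14²/2)·0.08333 = 0.0274 + 0.0022 = 0.0296
d₁ = 0.0296 / 0.0404 = 0.7332 which rounds to 0.73
d₂ = d₁ − σ√T = 0.7332 − 0.0404 = 0.6928 which rounds to 0.69
exp(−qT) = exp(−0.029·0.08333) = 0.9976;  exp(−rT) = exp(−0.046·0.08333) = 0.9962
N(−d₂) = N(-0.69) = 0.2451;  N(−d₁) = N(-0.73) = 0.2327
P = 180·0.9962·0.2451 − 185·0.9976·0.2327 = 43.9504 − 42.9462 = 1.0042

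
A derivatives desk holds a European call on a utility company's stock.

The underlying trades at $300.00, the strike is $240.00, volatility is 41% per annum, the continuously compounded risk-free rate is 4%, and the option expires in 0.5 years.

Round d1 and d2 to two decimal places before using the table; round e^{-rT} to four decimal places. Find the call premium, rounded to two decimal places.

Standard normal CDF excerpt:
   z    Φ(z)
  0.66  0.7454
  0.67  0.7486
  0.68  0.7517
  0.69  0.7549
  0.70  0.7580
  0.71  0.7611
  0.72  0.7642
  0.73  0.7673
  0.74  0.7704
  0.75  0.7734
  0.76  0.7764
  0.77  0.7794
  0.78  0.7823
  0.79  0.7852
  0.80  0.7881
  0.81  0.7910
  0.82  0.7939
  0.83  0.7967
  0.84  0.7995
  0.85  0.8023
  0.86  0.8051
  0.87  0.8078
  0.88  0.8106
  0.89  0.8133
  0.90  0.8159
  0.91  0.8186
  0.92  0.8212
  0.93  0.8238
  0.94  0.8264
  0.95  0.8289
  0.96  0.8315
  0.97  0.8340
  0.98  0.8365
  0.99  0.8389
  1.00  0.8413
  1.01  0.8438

$73.36

T = 0.5;  σ√T = 0.2899
d₁ = [ln(300/240) + (0.04 + 0.41²/2)·0.5] / 0.2899 = [0.2231 + 0.0620] / 0.2899 = 0.9836 ≈ 0.98
d₂ = d₁ − σ√T = 0.9836 − 0.2899 = 0.6937 ≈ 0.69
e^(−rT) = e^(−0.04·0.5) = 0.9802
C = 300·N(0.98) − 240·0.9802·N(0.69) = 300·0.8365 − 240·0.9802·0.7549 = 250.9500 − 177.5887 = 73.3613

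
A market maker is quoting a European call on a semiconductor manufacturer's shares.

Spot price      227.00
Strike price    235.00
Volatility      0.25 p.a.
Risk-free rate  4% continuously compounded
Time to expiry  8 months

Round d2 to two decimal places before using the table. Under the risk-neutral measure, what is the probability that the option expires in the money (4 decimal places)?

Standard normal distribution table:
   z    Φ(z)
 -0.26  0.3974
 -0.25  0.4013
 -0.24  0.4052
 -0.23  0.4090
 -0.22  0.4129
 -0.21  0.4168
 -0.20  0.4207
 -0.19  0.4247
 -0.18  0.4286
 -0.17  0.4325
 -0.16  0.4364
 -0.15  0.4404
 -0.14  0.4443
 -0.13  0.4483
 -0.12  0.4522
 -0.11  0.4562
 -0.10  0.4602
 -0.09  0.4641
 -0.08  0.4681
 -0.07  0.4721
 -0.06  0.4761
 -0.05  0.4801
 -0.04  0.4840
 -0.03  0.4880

0.4443

T = 0.6667;  σ√T = 0.2041
d₁ = [ln(227/235) + (0.04 + 0.25²/2)·0.6667] / 0.2041 = [-0.0346 + 0.0475] / 0.2041 = 0.0630 which rounds to 0.06
d₂ = d₁ − σ√T = 0.0630 − 0.2041 = -0.1411 which rounds to -0.14
Pr(exercise) under Q = N(d₂) = 0.4443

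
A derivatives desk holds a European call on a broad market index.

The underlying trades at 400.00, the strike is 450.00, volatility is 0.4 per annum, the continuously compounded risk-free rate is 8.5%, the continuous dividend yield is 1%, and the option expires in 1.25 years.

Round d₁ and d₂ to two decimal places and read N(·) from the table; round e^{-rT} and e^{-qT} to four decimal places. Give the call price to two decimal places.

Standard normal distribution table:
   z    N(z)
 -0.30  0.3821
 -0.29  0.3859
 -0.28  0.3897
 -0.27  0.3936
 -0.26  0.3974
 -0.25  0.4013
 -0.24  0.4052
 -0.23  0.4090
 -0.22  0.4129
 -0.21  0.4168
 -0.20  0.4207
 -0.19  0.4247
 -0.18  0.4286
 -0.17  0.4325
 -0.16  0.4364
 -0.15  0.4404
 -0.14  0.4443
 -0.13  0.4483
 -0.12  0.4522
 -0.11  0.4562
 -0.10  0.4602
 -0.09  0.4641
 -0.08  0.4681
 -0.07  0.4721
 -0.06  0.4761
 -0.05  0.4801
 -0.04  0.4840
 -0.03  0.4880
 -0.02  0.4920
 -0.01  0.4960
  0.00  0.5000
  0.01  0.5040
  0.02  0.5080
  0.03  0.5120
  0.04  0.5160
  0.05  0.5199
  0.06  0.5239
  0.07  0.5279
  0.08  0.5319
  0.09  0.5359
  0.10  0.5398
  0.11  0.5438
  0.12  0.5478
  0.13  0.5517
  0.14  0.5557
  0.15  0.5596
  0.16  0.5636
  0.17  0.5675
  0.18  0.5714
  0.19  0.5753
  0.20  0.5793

σ√T = 0.4 × 1.1180 = 0.4472
d₁ = [ln(400/450) + (0.085 − 0.01 + 0.4²/2)·1.25] / 0.4472 = [-0.1178 + 0.1938] / 0.4472 = 0.1699 which rounds to 0.17
d₂ = d₁ − σ√T = 0.1699 − 0.4472 = -0.2773 which rounds to -0.28
exp(−qT) = exp(−0.01·1.25) = 0.9876;  exp(−rT) = exp(−0.085·1.25) = 0.8992
N(d₁) = N(0.17) = 0.5675;  N(d₂) = N(-0.28) = 0.3897
C = 400·0.9876·0.5675 − 450·0.8992·0.3897 = 224.1852 − 157.6882 = 66.4970

66.50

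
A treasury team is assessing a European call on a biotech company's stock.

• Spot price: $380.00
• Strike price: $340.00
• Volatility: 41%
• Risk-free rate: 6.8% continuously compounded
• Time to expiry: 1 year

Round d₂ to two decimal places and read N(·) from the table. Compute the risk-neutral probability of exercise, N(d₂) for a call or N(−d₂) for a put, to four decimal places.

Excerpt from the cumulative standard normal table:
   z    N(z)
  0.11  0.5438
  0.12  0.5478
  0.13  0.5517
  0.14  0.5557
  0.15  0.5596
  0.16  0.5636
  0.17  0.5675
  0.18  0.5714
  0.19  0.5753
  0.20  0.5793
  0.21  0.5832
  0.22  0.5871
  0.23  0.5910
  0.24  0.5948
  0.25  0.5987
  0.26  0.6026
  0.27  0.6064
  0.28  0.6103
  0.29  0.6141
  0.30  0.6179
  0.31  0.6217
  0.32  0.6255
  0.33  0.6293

T = 1;  σ√T = 0.4100
ln(S/K) + (r + σ²/2)T = ln(380/340) + (0.068 + 0.41²/2)·1 = 0.1112 + 0.1520 = 0.2633
d₁ = 0.2633 / 0.4100 = 0.6421 ≈ 0.64
d₂ = d₁ − σ√T = 0.6421 − 0.4100 = 0.2321 ≈ 0.23
Risk-neutral Pr[S_T > K] = N(d₂) = N(0.23) = 0.5910

0.5910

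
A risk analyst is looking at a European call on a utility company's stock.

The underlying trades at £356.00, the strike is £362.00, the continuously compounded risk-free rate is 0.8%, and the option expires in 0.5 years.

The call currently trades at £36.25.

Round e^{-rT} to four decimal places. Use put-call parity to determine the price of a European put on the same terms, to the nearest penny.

£40.80

e^(−rT) = e^(−0.008·0.5) = 0.9960
Put-call parity: C − P = S − K·e^(−rT) = 356 − 362·0.9960 = 356 − 360.5520 = -4.5520
P = C − (C − P) = 36.25 − (-4.5520) = 40.8020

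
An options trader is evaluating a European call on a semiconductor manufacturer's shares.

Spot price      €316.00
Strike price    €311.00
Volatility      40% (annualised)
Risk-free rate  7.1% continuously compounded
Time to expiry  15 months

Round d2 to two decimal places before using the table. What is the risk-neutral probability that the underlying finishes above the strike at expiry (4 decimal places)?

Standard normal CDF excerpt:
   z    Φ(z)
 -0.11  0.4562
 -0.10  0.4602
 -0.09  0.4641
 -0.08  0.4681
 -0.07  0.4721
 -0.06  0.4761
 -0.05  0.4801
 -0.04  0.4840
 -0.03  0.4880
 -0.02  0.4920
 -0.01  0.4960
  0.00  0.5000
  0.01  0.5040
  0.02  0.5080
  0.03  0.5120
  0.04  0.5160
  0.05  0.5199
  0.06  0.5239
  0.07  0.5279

σ√T = 0.4·√1.25 = 0.4472
d₁ = [ln(316/311) + (0.071 + 0.4²/2)·1.25] / 0.4472 = [0.0159 + 0.1888] / 0.4472 = 0.4577 → 0.46
d₂ = d₁ − σ√T = 0.4577 − 0.4472 = 0.0105 → 0.01
Risk-neutral Pr[S_T > K] = N(d₂) = N(0.01) = 0.5040

0.5040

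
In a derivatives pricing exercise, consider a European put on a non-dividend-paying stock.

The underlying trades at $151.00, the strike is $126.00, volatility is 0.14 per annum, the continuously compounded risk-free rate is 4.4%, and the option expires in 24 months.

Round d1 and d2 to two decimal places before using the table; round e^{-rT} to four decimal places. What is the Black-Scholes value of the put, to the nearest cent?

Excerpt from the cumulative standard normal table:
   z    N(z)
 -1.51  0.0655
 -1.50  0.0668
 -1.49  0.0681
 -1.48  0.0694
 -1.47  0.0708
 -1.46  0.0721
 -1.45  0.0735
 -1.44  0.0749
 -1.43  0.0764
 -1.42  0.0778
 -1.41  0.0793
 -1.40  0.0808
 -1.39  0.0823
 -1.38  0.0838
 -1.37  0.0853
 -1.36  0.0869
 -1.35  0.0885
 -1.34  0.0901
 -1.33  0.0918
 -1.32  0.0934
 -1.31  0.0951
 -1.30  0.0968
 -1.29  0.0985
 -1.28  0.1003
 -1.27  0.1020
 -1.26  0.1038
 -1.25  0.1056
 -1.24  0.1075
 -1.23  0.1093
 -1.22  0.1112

σ√T = 0.14·√2 = 0.1980
d₁ = [ln(151/126) + (0.044 + ½·0.14²)·2] / (σ√T) = (0.1810 + 0.1076) / 0.1980 = 1.4576 ≈ 1.46
d₂ = 1.4576 − 0.1980 = 1.2596 ≈ 1.26
e^(−rT) = e^(−0.044·2) = 0.9158
P = 126·0.9158·N(-1.26) − 151·N(-1.46) = 126·0.9158·0.1038 − 151·0.0721 = 11.9776 − 10.8871 = 1.0905

$1.09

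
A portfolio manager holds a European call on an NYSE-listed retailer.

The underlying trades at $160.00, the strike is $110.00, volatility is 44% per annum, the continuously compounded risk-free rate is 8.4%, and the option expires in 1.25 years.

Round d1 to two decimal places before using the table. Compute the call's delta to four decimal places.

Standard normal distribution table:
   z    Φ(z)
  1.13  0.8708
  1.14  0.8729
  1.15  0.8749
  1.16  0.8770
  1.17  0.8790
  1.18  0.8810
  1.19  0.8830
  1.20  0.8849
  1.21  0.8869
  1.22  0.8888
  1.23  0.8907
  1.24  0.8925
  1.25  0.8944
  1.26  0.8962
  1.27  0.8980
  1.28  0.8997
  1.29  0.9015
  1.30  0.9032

0.8888

σ√T = 0.44·√1.25 = 0.4919
d₁ = [ln(160/110) + (0.084 + 0.44²/2)·1.25] / 0.4919 = [0.3747 + 0.2260] / 0.4919 = 1.2211 ⇒ 1.22
N(d₁) = N(1.22) = 0.8888
Δ_call = N(d₁) = 0.8888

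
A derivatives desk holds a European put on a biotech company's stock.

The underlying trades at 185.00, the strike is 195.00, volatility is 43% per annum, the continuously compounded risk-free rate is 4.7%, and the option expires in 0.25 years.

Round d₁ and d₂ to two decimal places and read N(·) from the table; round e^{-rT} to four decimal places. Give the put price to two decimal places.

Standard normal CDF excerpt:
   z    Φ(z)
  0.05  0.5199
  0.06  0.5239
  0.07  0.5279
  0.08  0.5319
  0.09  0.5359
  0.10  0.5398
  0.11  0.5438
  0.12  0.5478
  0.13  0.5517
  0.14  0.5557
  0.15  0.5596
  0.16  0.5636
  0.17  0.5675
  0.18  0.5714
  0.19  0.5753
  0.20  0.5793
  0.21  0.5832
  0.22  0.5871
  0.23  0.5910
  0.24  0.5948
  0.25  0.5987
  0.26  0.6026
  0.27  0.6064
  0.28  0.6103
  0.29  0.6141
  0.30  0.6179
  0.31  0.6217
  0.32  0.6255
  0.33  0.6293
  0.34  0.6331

σ√T = 0.43 × 0.5000 = 0.2150
d₁ = [ln(185/195) + (0.047 + ½·0.43²)·0.25] / (σ√T) = (-0.0526 + 0.0349) / 0.2150 = -0.0827 → -0.08
d₂ = -0.0827 − 0.2150 = -0.2977 → -0.30
e^(−rT) = e^(−0.047·0.25) = 0.9883
P = 195·0.9883·N(0.30) − 185·N(0.08) = 195·0.9883·0.6179 − 185·0.5319 = 119.0808 − 98.4015 = 20.6793

20.68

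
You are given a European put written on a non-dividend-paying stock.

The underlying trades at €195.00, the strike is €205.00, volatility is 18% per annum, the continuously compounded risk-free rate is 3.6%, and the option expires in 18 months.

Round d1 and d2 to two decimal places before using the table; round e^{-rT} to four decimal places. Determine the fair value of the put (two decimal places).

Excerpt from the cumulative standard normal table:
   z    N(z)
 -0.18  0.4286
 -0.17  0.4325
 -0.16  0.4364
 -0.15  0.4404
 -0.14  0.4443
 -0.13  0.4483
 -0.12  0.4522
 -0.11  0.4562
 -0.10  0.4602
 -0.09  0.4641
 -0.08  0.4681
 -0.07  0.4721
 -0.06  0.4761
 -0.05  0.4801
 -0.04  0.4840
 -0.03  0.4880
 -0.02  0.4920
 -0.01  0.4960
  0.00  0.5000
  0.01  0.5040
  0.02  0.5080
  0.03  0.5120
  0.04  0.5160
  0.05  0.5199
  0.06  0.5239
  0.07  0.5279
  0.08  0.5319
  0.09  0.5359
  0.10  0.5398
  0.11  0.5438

€16.66

T = 1.5;  σ√T = 0.2205
d₁ = [ln(195/205) + (0.036 + 0.18²/2)·1.5] / 0.2205 = [-0.0500 + 0.0783] / 0.2205 = 0.1283 which rounds to 0.13
d₂ = d₁ − σ√T = 0.1283 − 0.2205 = -0.0921 which rounds to -0.09
exp(−rT) = exp(−0.036·1.5) = 0.9474
N(−d₂) = N(0.09) = 0.5359;  N(−d₁) = N(-0.13) = 0.4483
P = 205·0.9474·0.5359 − 195·0.4483 = 104.0809 − 87.4185 = 16.6624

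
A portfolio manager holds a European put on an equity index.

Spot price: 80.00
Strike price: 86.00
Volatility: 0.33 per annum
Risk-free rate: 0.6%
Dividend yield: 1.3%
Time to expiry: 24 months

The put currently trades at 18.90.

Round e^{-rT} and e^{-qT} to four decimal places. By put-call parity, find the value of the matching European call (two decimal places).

11.87

exp(−qT) = exp(−0.013·2) = 0.9743;  exp(−rT) = exp(−0.006·2) = 0.9881
Put-call parity: C − P = S·e^(−qT) − K·e^(−rT) = 80·0.9743 − 86·0.9881 = 77.9440 − 84.9766 = -7.0326
C = P + (C − P) = 18.90 + (-7.0326) = 11.8674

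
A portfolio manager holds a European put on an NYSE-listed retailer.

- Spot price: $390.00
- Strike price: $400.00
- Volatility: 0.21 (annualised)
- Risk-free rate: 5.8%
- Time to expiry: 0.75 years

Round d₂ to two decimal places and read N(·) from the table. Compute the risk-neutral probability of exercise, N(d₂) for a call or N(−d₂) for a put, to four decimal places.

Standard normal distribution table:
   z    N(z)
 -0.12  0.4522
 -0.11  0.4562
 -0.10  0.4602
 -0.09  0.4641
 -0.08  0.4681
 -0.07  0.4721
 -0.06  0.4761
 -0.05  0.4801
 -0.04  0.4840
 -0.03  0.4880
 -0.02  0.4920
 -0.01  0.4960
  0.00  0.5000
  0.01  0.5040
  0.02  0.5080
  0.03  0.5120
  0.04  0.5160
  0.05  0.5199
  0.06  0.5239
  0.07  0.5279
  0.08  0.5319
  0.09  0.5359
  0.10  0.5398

0.4960

T = 0.75;  σ√T = 0.1819
d₁ = [ln(390/400) + (0.058 + 0.21²/2)·0.75] / 0.1819 = [-0.0253 + 0.0600] / 0.1819 = 0.1909 ≈ 0.19
d₂ = d₁ − σ√T = 0.1909 − 0.1819 = 0.0090 ≈ 0.01
Risk-neutral Pr[S_T < K] = N(−d₂) = N(-0.01) = 0.4960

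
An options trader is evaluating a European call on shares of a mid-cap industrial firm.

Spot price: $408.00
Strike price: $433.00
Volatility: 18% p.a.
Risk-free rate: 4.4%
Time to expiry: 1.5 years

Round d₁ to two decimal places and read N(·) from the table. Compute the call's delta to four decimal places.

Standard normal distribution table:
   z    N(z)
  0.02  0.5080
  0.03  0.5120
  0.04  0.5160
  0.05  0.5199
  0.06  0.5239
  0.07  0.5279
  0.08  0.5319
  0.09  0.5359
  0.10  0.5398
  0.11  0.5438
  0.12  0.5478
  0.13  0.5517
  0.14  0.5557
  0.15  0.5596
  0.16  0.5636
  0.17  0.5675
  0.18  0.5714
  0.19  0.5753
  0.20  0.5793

0.5557

T = 1.5;  σ√T = 0.2205
d₁ = [ln(408/433) + (0.044 + 0.18²/2)·1.5] / 0.2205 = [-0.0595 + 0.0903] / 0.2205 = 0.1398 ≈ 0.14
N(d₁) = N(0.14) = 0.5557
Δ_call = N(d₁) = 0.5557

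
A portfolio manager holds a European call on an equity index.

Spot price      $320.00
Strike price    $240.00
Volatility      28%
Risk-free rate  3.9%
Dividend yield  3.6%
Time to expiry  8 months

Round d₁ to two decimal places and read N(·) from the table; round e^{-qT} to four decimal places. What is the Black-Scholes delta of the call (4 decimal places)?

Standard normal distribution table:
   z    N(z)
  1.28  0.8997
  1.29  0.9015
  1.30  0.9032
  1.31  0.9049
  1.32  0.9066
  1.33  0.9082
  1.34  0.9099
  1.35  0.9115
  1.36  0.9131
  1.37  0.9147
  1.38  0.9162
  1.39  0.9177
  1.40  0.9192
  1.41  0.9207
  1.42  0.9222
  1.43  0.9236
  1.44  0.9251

0.8945

σ√T = 0.28·√0.6667 = 0.2286
d₁ = [ln(320/240) + (0.039 − 0.036 + ½·0.28²)·0.6667] / (σ√T) = (0.2877 + 0.0281) / 0.2286 = 1.3814 ⇒ 1.38
N(d₁) = N(1.38) = 0.9162
Δ_call = e^(−qT)·N(d₁) = 0.9763·0.9162 = 0.8945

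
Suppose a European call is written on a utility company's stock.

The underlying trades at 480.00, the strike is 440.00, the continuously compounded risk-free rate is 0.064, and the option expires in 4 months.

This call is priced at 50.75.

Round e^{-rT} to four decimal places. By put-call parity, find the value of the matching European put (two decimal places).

e^(−rT) = e^(−0.064·0.3333) = 0.9789
Put-call parity: C − P = S − K·e^(−rT) = 480 − 440·0.9789 = 480 − 430.7160 = 49.2840
P = C − (C − P) = 50.75 − (49.2840) = 1.4660

1.47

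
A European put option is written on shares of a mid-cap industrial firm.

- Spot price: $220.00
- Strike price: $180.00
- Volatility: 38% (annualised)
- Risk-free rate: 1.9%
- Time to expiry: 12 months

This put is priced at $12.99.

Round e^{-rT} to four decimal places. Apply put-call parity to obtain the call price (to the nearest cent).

$56.37

e^(−rT) = e^(−0.019·1) = 0.9812
Put-call parity: C − P = S − K·e^(−rT) = 220 − 180·0.9812 = 220 − 176.6160 = 43.3840
C = P + (C − P) = 12.99 + (43.3840) = 56.3740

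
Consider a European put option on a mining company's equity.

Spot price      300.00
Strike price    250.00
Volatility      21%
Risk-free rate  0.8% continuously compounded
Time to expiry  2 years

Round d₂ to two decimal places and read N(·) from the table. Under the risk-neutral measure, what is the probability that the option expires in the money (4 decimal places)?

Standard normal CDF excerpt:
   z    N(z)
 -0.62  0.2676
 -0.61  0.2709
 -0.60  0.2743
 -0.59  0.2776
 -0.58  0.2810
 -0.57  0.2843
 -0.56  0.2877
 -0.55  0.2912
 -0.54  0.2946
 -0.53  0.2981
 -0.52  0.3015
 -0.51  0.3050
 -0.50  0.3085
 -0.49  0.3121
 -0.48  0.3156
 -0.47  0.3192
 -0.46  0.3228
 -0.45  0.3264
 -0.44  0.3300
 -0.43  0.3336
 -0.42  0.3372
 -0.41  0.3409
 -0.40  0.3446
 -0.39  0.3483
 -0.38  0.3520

T = 2;  σ√T = 0.2970
d₁ = [ln(300/250) + (0.008 + 0.21²/2)·2] / 0.2970 = [0.1823 + 0.0601] / 0.2970 = 0.8163 ≈ 0.82
d₂ = d₁ − σ√T = 0.8163 − 0.2970 = 0.5193 ≈ 0.52
Risk-neutral Pr[S_T < K] = N(−d₂) = N(-0.52) = 0.3015

0.3015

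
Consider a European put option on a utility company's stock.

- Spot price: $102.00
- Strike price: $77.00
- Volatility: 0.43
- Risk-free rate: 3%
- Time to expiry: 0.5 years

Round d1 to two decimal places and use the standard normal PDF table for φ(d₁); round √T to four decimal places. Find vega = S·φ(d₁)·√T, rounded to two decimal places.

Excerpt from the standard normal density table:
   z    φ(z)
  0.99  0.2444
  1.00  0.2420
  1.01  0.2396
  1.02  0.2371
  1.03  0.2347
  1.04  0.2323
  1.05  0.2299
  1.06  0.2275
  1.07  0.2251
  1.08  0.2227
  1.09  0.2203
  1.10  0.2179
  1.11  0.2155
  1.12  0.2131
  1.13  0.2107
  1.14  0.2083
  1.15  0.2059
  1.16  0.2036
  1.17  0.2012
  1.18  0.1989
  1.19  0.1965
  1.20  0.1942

T = 0.5;  σ√T = 0.3041
d₁ = [ln(102/77) + (0.03 + 0.43²/2)·0.5] / 0.3041 = [0.2812 + 0.0612] / 0.3041 = 1.1261 ≈ 1.13
√T = √0.5 = 0.7071
φ(d₁) = φ(1.13) = 0.2107
vega = S·φ(d₁)·√T = 102·0.2107·0.7071 = 15.1966
(Call and put vega coincide under Black-Scholes.)

15.20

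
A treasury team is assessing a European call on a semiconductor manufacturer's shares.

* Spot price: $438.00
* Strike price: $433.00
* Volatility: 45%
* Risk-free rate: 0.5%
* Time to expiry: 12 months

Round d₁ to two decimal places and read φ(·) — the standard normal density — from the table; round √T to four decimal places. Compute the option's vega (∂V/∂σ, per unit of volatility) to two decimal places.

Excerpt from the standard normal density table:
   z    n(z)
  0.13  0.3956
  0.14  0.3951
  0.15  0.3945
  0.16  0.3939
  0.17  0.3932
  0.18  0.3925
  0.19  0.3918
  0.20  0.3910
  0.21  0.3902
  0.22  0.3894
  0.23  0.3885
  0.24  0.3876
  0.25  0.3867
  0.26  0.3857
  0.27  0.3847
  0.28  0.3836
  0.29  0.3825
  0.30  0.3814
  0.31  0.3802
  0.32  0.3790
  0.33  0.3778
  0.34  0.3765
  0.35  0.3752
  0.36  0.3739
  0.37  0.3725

168.94

T = 1;  σ√T = 0.4500
d₁ = [ln(438/433) + (0.005 + 0.45²/2)·1] / 0.4500 = [0.0115 + 0.1063] / 0.4500 = 0.2616 ≈ 0.26
√T = √1 = 1.0000
φ(d₁) = φ(0.26) = 0.3857
vega = S·φ(d₁)·√T = 438·0.3857·1.0000 = 168.9366
(Call and put vega coincide under Black-Scholes.)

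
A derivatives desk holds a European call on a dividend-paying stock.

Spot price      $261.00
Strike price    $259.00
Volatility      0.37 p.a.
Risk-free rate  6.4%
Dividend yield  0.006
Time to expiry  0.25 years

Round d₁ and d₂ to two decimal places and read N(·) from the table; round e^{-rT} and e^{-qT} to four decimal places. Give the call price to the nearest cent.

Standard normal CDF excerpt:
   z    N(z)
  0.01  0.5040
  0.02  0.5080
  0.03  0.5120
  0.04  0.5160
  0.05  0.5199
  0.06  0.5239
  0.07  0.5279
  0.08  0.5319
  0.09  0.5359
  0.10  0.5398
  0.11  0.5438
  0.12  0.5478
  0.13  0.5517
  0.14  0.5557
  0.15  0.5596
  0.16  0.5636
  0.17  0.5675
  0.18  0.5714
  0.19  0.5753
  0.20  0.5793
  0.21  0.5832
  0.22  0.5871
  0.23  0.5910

$21.49

σ√T = 0.37 × 0.5000 = 0.1850
d₁ = [ln(261/259) + (0.064 − 0.006 + ½·0.37²)·0.25] / (σ√T) = (0.0077 + 0.0316) / 0.1850 = 0.2125 ≈ 0.21
d₂ = 0.2125 − 0.1850 = 0.0275 ≈ 0.03
e^(−qT) = e^(−0.006·0.25) = 0.9985;  e^(−rT) = e^(−0.064·0.25) = 0.9841
N(d₁) = N(0.21) = 0.5832;  N(d₂) = N(0.03) = 0.5120
C = 261·0.9985·0.5832 − 259·0.9841·0.5120 = 151.9869 − 130.4995 = 21.4873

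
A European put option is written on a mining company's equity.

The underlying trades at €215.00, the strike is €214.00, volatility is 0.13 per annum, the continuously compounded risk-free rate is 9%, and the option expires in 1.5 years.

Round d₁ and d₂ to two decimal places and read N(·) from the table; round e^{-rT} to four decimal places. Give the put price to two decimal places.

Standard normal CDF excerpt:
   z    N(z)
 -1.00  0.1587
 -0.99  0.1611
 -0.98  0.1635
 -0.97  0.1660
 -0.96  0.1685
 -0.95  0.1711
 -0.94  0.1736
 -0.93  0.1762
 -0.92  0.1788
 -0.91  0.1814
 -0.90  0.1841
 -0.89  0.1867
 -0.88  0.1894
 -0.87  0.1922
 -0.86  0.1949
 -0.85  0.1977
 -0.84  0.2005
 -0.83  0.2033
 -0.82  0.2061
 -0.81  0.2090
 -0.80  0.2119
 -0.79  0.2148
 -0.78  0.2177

€3.39

σ√T = 0.13·√1.5 = 0.1592
d₁ = [ln(215/214) + (0.09 + 0.13²/2)·1.5] / 0.1592 = [0.0047 + 0.1477] / 0.1592 = 0.9568 → 0.96
d₂ = d₁ − σ√T = 0.9568 − 0.1592 = 0.7976 → 0.80
exp(−rT) = exp(−0.09·1.5) = 0.8737
N(−d₂) = N(-0.80) = 0.2119;  N(−d₁) = N(-0.96) = 0.1685
P = 214·0.8737·0.2119 − 215·0.1685 = 39.6193 − 36.2275 = 3.3918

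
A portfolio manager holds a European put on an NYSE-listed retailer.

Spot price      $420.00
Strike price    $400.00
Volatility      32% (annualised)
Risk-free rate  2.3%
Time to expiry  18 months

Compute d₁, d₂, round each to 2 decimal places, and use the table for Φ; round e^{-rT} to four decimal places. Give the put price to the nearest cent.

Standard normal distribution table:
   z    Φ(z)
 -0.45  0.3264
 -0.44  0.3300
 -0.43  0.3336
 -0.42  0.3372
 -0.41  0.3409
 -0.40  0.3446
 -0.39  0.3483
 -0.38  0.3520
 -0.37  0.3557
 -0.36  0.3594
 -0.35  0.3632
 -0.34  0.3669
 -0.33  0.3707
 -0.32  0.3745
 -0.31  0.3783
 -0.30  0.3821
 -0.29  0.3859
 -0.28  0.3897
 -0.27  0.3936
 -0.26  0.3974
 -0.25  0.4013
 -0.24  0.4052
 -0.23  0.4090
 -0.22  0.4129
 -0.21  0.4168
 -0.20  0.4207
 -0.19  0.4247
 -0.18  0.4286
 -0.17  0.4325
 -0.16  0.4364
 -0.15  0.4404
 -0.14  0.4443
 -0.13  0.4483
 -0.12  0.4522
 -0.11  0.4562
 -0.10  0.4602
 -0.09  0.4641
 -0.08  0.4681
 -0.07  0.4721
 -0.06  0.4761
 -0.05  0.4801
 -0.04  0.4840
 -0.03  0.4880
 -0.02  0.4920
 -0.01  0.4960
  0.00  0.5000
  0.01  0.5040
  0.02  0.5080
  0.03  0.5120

$46.95

σ√T = 0.32 × 1.2247 = 0.3919
ln(S/K) + (r + σ²/2)T = ln(420/400) + (0.023 + 0.32²/2)·1.5 = 0.0488 + 0.1113 = 0.1601
d₁ = 0.1601 / 0.3919 = 0.4085 which rounds to 0.41
d₂ = d₁ − σ√T = 0.4085 − 0.3919 = 0.0166 which rounds to 0.02
exp(−rT) = exp(−0.023·1.5) = 0.9661
N(−d₂) = N(-0.02) = 0.4920;  N(−d₁) = N(-0.41) = 0.3409
P = 400·0.9661·0.4920 − 420·0.3409 = 190.1285 − 143.1780 = 46.9505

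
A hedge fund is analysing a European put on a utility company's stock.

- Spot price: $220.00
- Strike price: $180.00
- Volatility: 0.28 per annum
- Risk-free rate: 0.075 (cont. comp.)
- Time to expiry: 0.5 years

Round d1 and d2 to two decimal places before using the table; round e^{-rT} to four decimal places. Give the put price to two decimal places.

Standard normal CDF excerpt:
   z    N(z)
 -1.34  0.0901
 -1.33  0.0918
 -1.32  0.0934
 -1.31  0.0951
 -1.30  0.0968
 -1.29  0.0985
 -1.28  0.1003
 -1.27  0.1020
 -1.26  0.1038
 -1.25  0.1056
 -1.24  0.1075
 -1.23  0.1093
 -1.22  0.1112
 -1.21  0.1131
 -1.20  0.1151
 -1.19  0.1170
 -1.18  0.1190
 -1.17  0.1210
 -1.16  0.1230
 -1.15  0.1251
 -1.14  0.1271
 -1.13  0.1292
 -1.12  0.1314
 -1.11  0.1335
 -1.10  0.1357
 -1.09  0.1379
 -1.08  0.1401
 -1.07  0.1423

σ√T = 0.28 × 0.7071 = 0.1980
d₁ = [ln(220/180) + (0.075 + 0.28²/2)·0.5] / 0.1980 = [0.2007 + 0.0571] / 0.1980 = 1.3019 → 1.30
d₂ = d₁ − σ√T = 1.3019 − 0.1980 = 1.1039 → 1.10
e^(−rT) = e^(−0.075·0.5) = 0.9632
P = 180·0.9632·N(-1.10) − 220·N(-1.30) = 180·0.9632·0.1357 − 220·0.0968 = 23.5271 − 21.2960 = 2.2311

$2.23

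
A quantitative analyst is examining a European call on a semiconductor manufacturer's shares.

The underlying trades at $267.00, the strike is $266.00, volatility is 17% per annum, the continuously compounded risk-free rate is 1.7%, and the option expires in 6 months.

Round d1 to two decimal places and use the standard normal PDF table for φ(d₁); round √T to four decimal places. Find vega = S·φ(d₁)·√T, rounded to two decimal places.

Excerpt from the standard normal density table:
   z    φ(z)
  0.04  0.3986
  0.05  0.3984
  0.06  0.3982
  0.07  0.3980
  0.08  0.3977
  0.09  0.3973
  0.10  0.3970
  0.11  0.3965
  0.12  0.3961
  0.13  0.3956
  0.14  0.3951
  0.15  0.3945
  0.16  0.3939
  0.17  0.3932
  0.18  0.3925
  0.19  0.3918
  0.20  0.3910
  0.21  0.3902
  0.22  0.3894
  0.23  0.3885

74.37

σ√T = 0.17 × 0.7071 = 0.1202
d₁ = [ln(267/266) + (0.017 + 0.17²/2)·0.5] / 0.1202 = [0.0038 + 0.0157] / 0.1202 = 0.1620 which rounds to 0.16
√T = √0.5 = 0.7071
φ(d₁) = φ(0.16) = 0.3939
vega = S·φ(d₁)·√T = 267·0.3939·0.7071 = 74.3666
(Vega is the same for a European call and put with the same parameters.)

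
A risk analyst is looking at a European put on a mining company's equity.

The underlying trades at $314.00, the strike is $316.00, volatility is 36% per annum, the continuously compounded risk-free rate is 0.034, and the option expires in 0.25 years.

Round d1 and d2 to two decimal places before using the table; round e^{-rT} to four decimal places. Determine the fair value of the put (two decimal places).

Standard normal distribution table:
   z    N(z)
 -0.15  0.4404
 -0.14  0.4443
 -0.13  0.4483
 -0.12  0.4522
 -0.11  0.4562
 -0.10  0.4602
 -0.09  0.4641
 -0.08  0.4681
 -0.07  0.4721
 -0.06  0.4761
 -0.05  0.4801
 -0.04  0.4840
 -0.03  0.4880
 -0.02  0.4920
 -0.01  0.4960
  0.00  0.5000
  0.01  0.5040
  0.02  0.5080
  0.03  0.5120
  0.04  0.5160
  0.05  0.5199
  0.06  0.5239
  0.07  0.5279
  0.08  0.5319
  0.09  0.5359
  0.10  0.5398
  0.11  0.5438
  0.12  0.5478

$22.15

σ√T = 0.36·√0.25 = 0.1800
d₁ = [ln(314/316) + (0.034 + ½·0.36²)·0.25] / (σ√T) = (-0.0063 + 0.0247) / 0.1800 = 0.1019 ≈ 0.10
d₂ = 0.1019 − 0.1800 = -0.0781 ≈ -0.08
exp(−rT) = exp(−0.034·0.25) = 0.9915
P = 316·0.9915·N(0.08) − 314·N(-0.10) = 316·0.9915·0.5319 − 314·0.4602 = 166.6517 − 144.5028 = 22.1489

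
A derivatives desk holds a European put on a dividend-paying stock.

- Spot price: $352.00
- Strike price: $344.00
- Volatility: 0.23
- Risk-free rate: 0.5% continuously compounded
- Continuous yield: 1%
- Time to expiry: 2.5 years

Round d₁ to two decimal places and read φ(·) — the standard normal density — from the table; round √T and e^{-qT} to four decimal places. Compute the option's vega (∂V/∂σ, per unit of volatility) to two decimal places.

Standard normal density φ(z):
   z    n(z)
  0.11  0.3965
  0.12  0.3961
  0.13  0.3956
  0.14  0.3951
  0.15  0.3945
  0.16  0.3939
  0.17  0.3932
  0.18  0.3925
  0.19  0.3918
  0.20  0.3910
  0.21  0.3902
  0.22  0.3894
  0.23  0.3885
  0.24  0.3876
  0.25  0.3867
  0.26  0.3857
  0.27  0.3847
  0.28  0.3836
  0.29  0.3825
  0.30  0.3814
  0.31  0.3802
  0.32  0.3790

T = 2.5;  σ√T = 0.3637
d₁ = [ln(352/344) + (0.005 − 0.01 + 0.23²/2)·2.5] / 0.3637 = [0.0230 + 0.0536] / 0.3637 = 0.2107 ⇒ 0.21
√T = √2.5 = 1.5811
φ(d₁) = φ(0.21) = 0.3902
e^(−qT) = e^(−0.01·2.5) = 0.9753
vega = S·e^(−qT)·φ(d₁)·√T = 352·0.9753·0.3902·1.5811 = 211.8007
(Vega is the same for a European call and put with the same parameters.)

211.80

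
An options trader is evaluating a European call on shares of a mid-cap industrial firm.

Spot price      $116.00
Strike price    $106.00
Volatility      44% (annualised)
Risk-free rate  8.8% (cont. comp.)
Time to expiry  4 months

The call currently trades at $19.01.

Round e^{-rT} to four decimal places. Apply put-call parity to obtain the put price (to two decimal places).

$5.95

e^(−rT) = e^(−0.088·0.3333) = 0.9711
Put-call parity: C − P = S − K·e^(−rT) = 116 − 106·0.9711 = 116 − 102.9366 = 13.0634
P = C − (C − P) = 19.01 − (13.0634) = 5.9466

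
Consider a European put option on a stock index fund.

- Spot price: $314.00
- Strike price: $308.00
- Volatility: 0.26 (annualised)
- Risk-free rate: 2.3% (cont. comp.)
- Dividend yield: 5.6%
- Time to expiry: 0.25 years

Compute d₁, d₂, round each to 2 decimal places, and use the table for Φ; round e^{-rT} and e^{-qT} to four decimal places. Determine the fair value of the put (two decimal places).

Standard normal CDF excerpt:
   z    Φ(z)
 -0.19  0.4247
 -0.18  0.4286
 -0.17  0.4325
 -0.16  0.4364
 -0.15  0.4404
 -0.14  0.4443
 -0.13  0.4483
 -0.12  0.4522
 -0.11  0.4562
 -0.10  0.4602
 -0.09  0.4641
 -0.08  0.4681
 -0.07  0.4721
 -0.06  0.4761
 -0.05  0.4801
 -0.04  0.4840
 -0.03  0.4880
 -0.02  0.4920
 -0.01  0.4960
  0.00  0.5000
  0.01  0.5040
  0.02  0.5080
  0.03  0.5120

σ√T = 0.26 × 0.5000 = 0.1300
d₁ = [ln(314/308) + (0.023 − 0.056 + 0.26²/2)·0.25] / 0.1300 = [0.0193 + 0.0002] / 0.1300 = 0.1499 which rounds to 0.15
d₂ = d₁ − σ√T = 0.1499 − 0.1300 = 0.0199 which rounds to 0.02
e^(−qT) = e^(−0.056·0.25) = 0.9861;  e^(−rT) = e^(−0.023·0.25) = 0.9943
N(−d₂) = N(-0.02) = 0.4920;  N(−d₁) = N(-0.15) = 0.4404
P = 308·0.9943·0.4920 − 314·0.9861·0.4404 = 150.6722 − 136.3634 = 14.3088

$14.31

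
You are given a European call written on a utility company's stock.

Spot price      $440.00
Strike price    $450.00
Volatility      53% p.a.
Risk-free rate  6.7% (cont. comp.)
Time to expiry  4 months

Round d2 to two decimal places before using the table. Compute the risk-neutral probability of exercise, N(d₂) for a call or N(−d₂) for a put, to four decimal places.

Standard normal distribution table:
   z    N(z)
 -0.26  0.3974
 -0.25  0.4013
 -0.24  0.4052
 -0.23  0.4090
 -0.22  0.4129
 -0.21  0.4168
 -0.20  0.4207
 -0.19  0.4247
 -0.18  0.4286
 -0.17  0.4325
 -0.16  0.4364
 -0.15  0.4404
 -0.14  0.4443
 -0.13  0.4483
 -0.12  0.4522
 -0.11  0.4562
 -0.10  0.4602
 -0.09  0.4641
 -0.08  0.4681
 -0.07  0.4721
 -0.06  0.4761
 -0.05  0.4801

σ√T = 0.53·√0.3333 = 0.3060
ln(S/K) + (r + σ²/2)T = ln(440/450) + (0.067 + 0.53²/2)·0.3333 = -0.0225 + 0.0692 = 0.0467
d₁ = 0.0467 / 0.3060 = 0.1525 ⇒ 0.15
d₂ = d₁ − σ√T = 0.1525 − 0.3060 = -0.1535 ⇒ -0.15
Risk-neutral Pr[S_T > K] = N(d₂) = N(-0.15) = 0.4404

0.4404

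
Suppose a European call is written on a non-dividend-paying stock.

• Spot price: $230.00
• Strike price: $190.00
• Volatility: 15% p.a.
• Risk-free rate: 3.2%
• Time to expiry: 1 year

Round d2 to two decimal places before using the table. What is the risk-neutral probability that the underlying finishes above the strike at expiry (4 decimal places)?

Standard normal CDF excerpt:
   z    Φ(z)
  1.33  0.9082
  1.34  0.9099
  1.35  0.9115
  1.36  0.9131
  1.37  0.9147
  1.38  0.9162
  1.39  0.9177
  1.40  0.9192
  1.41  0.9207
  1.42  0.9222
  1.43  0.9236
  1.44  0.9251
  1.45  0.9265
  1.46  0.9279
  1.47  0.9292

σ√T = 0.15 × 1.0000 = 0.1500
d₁ = [ln(230/190) + (0.032 + ½·0.15²)·1] / (σ√T) = (0.1911 + 0.0432) / 0.1500 = 1.5620 which rounds to 1.56
d₂ = 1.5620 − 0.1500 = 1.4120 which rounds to 1.41
Risk-neutral Pr[S_T > K] = N(d₂) = N(1.41) = 0.9207

0.9207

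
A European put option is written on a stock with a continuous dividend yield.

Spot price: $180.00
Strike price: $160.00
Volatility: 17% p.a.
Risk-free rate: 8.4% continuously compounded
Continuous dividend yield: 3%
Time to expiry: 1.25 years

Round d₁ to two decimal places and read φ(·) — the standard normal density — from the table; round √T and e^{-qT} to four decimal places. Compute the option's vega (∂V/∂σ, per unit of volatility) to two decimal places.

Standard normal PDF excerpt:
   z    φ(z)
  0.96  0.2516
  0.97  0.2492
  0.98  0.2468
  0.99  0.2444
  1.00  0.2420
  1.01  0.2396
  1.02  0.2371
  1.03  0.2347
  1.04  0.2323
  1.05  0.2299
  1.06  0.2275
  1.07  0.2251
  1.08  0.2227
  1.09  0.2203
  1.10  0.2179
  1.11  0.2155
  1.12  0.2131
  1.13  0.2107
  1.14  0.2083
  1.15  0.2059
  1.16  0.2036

T = 1.25;  σ√T = 0.1901
d₁ = [ln(180/160) + (0.084 − 0.03 + 0.17²/2)·1.25] / 0.1901 = [0.1178 + 0.0856] / 0.1901 = 1.0699 which rounds to 1.07
√T = √1.25 = 1.1180
φ(d₁) = φ(1.07) = 0.2251
e^(−qT) = e^(−0.03·1.25) = 0.9632
vega = S·e^(−qT)·φ(d₁)·√T = 180·0.9632·0.2251·1.1180 = 43.6321
(The call has the same vega.)

43.63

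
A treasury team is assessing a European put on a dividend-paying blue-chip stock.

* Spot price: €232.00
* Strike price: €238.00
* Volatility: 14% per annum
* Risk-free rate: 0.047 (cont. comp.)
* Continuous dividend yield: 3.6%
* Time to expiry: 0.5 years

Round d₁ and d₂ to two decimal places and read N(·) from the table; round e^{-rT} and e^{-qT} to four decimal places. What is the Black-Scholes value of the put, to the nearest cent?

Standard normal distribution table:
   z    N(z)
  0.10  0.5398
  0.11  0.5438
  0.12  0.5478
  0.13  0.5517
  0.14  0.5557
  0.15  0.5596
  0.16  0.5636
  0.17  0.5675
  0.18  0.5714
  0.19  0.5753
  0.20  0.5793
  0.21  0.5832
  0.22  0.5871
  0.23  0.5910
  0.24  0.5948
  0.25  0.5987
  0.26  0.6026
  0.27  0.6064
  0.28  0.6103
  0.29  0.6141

€11.67

σ√T = 0.14·√0.5 = 0.0990
ln(S/K) + (r − q + σ²/2)T = ln(232/238) + (0.047 − 0.036 + 0.14²/2)·0.5 = -0.0255 + 0.0104 = -0.0151
d₁ = -0.0151 / 0.0990 = -0.1529 ≈ -0.15
d₂ = d₁ − σ√T = -0.1529 − 0.0990 = -0.2519 ≈ -0.25
exp(−qT) = exp(−0.036·0.5) = 0.9822;  exp(−rT) = exp(−0.047·0.5) = 0.9768
N(−d₂) = N(0.25) = 0.5987;  N(−d₁) = N(0.15) = 0.5596
P = 238·0.9768·0.5987 − 232·0.9822·0.5596 = 139.1848 − 127.5163 = 11.6685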